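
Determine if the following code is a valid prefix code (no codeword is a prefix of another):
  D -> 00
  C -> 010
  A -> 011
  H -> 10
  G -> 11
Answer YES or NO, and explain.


Checking each pair (does one codeword prefix another?):
  D='00' vs C='010': no prefix
  D='00' vs A='011': no prefix
  D='00' vs H='10': no prefix
  D='00' vs G='11': no prefix
  C='010' vs D='00': no prefix
  C='010' vs A='011': no prefix
  C='010' vs H='10': no prefix
  C='010' vs G='11': no prefix
  A='011' vs D='00': no prefix
  A='011' vs C='010': no prefix
  A='011' vs H='10': no prefix
  A='011' vs G='11': no prefix
  H='10' vs D='00': no prefix
  H='10' vs C='010': no prefix
  H='10' vs A='011': no prefix
  H='10' vs G='11': no prefix
  G='11' vs D='00': no prefix
  G='11' vs C='010': no prefix
  G='11' vs A='011': no prefix
  G='11' vs H='10': no prefix
No violation found over all pairs.

YES -- this is a valid prefix code. No codeword is a prefix of any other codeword.


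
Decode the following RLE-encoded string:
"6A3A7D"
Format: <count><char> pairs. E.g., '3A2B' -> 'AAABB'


Expanding each <count><char> pair:
  6A -> 'AAAAAA'
  3A -> 'AAA'
  7D -> 'DDDDDDD'

Decoded = AAAAAAAAADDDDDDD


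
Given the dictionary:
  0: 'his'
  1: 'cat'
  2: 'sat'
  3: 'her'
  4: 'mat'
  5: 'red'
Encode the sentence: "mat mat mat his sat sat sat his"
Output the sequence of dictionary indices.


Look up each word in the dictionary:
  'mat' -> 4
  'mat' -> 4
  'mat' -> 4
  'his' -> 0
  'sat' -> 2
  'sat' -> 2
  'sat' -> 2
  'his' -> 0

Encoded: [4, 4, 4, 0, 2, 2, 2, 0]


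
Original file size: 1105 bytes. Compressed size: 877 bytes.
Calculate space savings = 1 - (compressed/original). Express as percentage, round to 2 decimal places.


ratio = compressed/original = 877/1105 = 0.793665
savings = 1 - ratio = 1 - 0.793665 = 0.206335
as a percentage: 0.206335 * 100 = 20.63%

Space savings = 1 - 877/1105 = 20.63%


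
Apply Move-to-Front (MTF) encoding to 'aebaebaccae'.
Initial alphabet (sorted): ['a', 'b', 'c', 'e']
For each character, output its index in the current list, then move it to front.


MTF encoding:
'a': index 0 in ['a', 'b', 'c', 'e'] -> ['a', 'b', 'c', 'e']
'e': index 3 in ['a', 'b', 'c', 'e'] -> ['e', 'a', 'b', 'c']
'b': index 2 in ['e', 'a', 'b', 'c'] -> ['b', 'e', 'a', 'c']
'a': index 2 in ['b', 'e', 'a', 'c'] -> ['a', 'b', 'e', 'c']
'e': index 2 in ['a', 'b', 'e', 'c'] -> ['e', 'a', 'b', 'c']
'b': index 2 in ['e', 'a', 'b', 'c'] -> ['b', 'e', 'a', 'c']
'a': index 2 in ['b', 'e', 'a', 'c'] -> ['a', 'b', 'e', 'c']
'c': index 3 in ['a', 'b', 'e', 'c'] -> ['c', 'a', 'b', 'e']
'c': index 0 in ['c', 'a', 'b', 'e'] -> ['c', 'a', 'b', 'e']
'a': index 1 in ['c', 'a', 'b', 'e'] -> ['a', 'c', 'b', 'e']
'e': index 3 in ['a', 'c', 'b', 'e'] -> ['e', 'a', 'c', 'b']


Output: [0, 3, 2, 2, 2, 2, 2, 3, 0, 1, 3]


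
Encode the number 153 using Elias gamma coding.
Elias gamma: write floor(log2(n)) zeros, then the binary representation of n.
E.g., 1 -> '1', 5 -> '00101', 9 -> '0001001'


num_bits = floor(log2(153)) + 1 = 8
leading_zeros = num_bits - 1 = 7
binary(153) = 10011001

Elias gamma(153) = '0000000' + '10011001' = 000000010011001 (15 bits)


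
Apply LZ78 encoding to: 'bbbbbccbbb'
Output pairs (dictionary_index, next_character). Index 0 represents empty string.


LZ78 encoding steps:
Dictionary: {0: ''}
Step 1: w='' (idx 0), next='b' -> output (0, 'b'), add 'b' as idx 1
Step 2: w='b' (idx 1), next='b' -> output (1, 'b'), add 'bb' as idx 2
Step 3: w='bb' (idx 2), next='c' -> output (2, 'c'), add 'bbc' as idx 3
Step 4: w='' (idx 0), next='c' -> output (0, 'c'), add 'c' as idx 4
Step 5: w='bb' (idx 2), next='b' -> output (2, 'b'), add 'bbb' as idx 5


Encoded: [(0, 'b'), (1, 'b'), (2, 'c'), (0, 'c'), (2, 'b')]


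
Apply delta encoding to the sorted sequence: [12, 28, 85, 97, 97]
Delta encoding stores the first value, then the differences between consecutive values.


First value: 12
Deltas:
  28 - 12 = 16
  85 - 28 = 57
  97 - 85 = 12
  97 - 97 = 0


Delta encoded: [12, 16, 57, 12, 0]


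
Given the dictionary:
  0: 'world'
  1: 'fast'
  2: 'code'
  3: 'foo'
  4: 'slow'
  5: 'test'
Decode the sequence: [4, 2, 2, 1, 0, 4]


Look up each index in the dictionary:
  4 -> 'slow'
  2 -> 'code'
  2 -> 'code'
  1 -> 'fast'
  0 -> 'world'
  4 -> 'slow'

Decoded: "slow code code fast world slow"


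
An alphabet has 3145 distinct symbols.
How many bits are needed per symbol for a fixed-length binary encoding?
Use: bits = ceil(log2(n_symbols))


log2(3145) = 11.6188
Bracket: 2^11 = 2048 < 3145 <= 2^12 = 4096
So ceil(log2(3145)) = 12

bits = ceil(log2(3145)) = ceil(11.6188) = 12 bits


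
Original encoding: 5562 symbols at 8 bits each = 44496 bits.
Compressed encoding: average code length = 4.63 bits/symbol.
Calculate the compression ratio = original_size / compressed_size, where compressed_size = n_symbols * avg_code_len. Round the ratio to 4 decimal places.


original_size = n_symbols * orig_bits = 5562 * 8 = 44496 bits
compressed_size = n_symbols * avg_code_len = 5562 * 4.63 = 25752.06 bits
ratio = original_size / compressed_size = 44496 / 25752.06 = 1.7279

Compression ratio = 1.7279


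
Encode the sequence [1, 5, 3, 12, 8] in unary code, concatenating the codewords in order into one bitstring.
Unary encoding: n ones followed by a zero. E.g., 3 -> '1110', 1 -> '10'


Encode each number as n ones followed by a terminating 0:
  1 -> 10 (2 bits)
  5 -> 111110 (6 bits)
  3 -> 1110 (4 bits)
  12 -> 1111111111110 (13 bits)
  8 -> 111111110 (9 bits)
Total length = 2 + 6 + 4 + 13 + 9 = 34 bits.

Unary([1, 5, 3, 12, 8]) = 1011111011101111111111110111111110 (34 bits)


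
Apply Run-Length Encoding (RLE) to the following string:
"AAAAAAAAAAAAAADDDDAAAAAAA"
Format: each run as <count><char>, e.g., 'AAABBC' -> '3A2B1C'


Scanning runs left to right:
  i=0: run of 'A' x 14 -> '14A'
  i=14: run of 'D' x 4 -> '4D'
  i=18: run of 'A' x 7 -> '7A'

RLE = 14A4D7A


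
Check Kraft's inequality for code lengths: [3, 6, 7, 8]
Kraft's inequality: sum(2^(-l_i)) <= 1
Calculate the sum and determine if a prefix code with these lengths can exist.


Sum = 2^(-3) + 2^(-6) + 2^(-7) + 2^(-8)
    = 0.125 + 0.015625 + 0.0078125 + 0.00390625
    = 39/256 = 0.15234375
Since 0.15234375 <= 1, Kraft's inequality IS satisfied.
A prefix code with these lengths CAN exist.

Kraft sum = 0.15234375. Satisfied.


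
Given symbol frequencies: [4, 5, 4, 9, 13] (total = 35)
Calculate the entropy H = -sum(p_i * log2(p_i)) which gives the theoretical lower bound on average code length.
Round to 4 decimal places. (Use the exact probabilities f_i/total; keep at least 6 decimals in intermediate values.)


Per-symbol terms -p_i * log2(p_i) with p_i = f_i/35:
  p = 4/35 = 0.114286: log2(p) = -3.129283, -p*log2(p) = 0.357632
  p = 5/35 = 0.142857: log2(p) = -2.807355, -p*log2(p) = 0.401051
  p = 4/35 = 0.114286: log2(p) = -3.129283, -p*log2(p) = 0.357632
  p = 9/35 = 0.257143: log2(p) = -1.959358, -p*log2(p) = 0.503835
  p = 13/35 = 0.371429: log2(p) = -1.428843, -p*log2(p) = 0.530713
H = 0.357632 + 0.401051 + 0.357632 + 0.503835 + 0.530713 = 2.150863

H = 2.1509 bits/symbol


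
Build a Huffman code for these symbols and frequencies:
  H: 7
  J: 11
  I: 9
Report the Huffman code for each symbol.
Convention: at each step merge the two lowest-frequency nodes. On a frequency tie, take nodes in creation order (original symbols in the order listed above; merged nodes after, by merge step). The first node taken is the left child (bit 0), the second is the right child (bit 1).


Huffman tree construction:
Step 1: Merge H(7) + I(9) = 16
Step 2: Merge J(11) + (H+I)(16) = 27
Read each symbol's code off the tree from the root (left child = 0, right child = 1).

Codes:
  H: 10 (length 2)
  J: 0 (length 1)
  I: 11 (length 2)
Average code length: 43/27 = 1.5926 bits/symbol


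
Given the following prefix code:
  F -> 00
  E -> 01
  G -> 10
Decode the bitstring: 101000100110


Decoding step by step:
Bits 10 -> G
Bits 10 -> G
Bits 00 -> F
Bits 10 -> G
Bits 01 -> E
Bits 10 -> G


Decoded message: GGFGEG


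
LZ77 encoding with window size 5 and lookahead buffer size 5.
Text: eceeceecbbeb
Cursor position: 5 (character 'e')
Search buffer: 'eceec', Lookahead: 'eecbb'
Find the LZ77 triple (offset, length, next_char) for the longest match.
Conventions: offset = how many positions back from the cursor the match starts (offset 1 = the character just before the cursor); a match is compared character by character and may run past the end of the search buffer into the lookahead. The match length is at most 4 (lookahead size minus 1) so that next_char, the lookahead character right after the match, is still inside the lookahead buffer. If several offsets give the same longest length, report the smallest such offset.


Try each offset into the search buffer:
  offset=1 (pos 4, char 'c'): match length 0
  offset=2 (pos 3, char 'e'): match length 1
  offset=3 (pos 2, char 'e'): match length 3
  offset=4 (pos 1, char 'c'): match length 0
  offset=5 (pos 0, char 'e'): match length 1
Longest match has length 3 at offset 3.
next_char = character at position 5 + 3 = 8 -> 'b'

Best match: offset=3, length=3 (matching 'eec' starting at position 2)
LZ77 triple: (3, 3, 'b')


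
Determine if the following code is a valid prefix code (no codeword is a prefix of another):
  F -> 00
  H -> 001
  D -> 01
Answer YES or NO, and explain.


Checking each pair (does one codeword prefix another?):
  F='00' vs H='001': prefix -- VIOLATION

NO -- this is NOT a valid prefix code. F (00) is a prefix of H (001).


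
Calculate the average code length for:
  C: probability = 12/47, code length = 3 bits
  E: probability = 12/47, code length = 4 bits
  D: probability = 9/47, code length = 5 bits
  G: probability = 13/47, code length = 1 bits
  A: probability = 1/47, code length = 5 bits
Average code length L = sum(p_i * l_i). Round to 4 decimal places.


Weighted contributions p_i * l_i:
  C: (12/47) * 3 = 36/47
  E: (12/47) * 4 = 48/47
  D: (9/47) * 5 = 45/47
  G: (13/47) * 1 = 13/47
  A: (1/47) * 5 = 5/47
Sum = (36 + 48 + 45 + 13 + 5)/47 = 147/47

L = 147/47 = 3.1277 bits/symbol


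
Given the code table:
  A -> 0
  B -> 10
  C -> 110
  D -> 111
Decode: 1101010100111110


Decoding:
110 -> C
10 -> B
10 -> B
10 -> B
0 -> A
111 -> D
110 -> C


Result: CBBBADC


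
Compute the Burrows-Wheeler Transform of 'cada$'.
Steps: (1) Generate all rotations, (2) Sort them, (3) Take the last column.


Rotations (sorted):
  0: $cada -> last char: a
  1: a$cad -> last char: d
  2: ada$c -> last char: c
  3: cada$ -> last char: $
  4: da$ca -> last char: a


BWT = adc$a


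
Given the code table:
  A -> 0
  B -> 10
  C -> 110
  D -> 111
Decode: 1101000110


Decoding:
110 -> C
10 -> B
0 -> A
0 -> A
110 -> C


Result: CBAAC


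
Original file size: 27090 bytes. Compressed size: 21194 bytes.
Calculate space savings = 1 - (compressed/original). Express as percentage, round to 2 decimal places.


ratio = compressed/original = 21194/27090 = 0.782355
savings = 1 - ratio = 1 - 0.782355 = 0.217645
as a percentage: 0.217645 * 100 = 21.76%

Space savings = 1 - 21194/27090 = 21.76%


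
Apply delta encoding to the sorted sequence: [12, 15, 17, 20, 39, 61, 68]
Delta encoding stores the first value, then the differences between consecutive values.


First value: 12
Deltas:
  15 - 12 = 3
  17 - 15 = 2
  20 - 17 = 3
  39 - 20 = 19
  61 - 39 = 22
  68 - 61 = 7


Delta encoded: [12, 3, 2, 3, 19, 22, 7]


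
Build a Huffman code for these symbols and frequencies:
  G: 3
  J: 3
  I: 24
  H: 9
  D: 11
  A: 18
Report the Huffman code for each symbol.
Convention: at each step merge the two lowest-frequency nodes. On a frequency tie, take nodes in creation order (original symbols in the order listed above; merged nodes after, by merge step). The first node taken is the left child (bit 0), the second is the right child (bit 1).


Huffman tree construction:
Step 1: Merge G(3) + J(3) = 6
Step 2: Merge (G+J)(6) + H(9) = 15
Step 3: Merge D(11) + ((G+J)+H)(15) = 26
Step 4: Merge A(18) + I(24) = 42
Step 5: Merge (D+((G+J)+H))(26) + (A+I)(42) = 68
Read each symbol's code off the tree from the root (left child = 0, right child = 1).

Codes:
  G: 0100 (length 4)
  J: 0101 (length 4)
  I: 11 (length 2)
  H: 011 (length 3)
  D: 00 (length 2)
  A: 10 (length 2)
Average code length: 157/68 = 2.3088 bits/symbol


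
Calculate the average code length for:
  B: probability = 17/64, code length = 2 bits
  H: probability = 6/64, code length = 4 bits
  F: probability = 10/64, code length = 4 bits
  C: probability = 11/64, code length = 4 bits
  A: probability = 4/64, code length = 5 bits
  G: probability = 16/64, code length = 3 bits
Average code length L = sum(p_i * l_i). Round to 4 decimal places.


Weighted contributions p_i * l_i:
  B: (17/64) * 2 = 34/64
  H: (6/64) * 4 = 24/64
  F: (10/64) * 4 = 40/64
  C: (11/64) * 4 = 44/64
  A: (4/64) * 5 = 20/64
  G: (16/64) * 3 = 48/64
Sum = (34 + 24 + 40 + 44 + 20 + 48)/64 = 210/64

L = 210/64 = 3.2813 bits/symbol


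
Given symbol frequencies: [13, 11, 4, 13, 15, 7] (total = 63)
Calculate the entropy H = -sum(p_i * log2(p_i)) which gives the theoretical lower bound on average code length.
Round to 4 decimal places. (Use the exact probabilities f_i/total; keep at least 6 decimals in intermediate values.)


Per-symbol terms -p_i * log2(p_i) with p_i = f_i/63:
  p = 13/63 = 0.206349: log2(p) = -2.276840, -p*log2(p) = 0.469824
  p = 11/63 = 0.174603: log2(p) = -2.517848, -p*log2(p) = 0.439624
  p = 4/63 = 0.063492: log2(p) = -3.977280, -p*log2(p) = 0.252526
  p = 13/63 = 0.206349: log2(p) = -2.276840, -p*log2(p) = 0.469824
  p = 15/63 = 0.238095: log2(p) = -2.070389, -p*log2(p) = 0.492950
  p = 7/63 = 0.111111: log2(p) = -3.169925, -p*log2(p) = 0.352214
H = 0.469824 + 0.439624 + 0.252526 + 0.469824 + 0.492950 + 0.352214 = 2.476962

H = 2.477 bits/symbol


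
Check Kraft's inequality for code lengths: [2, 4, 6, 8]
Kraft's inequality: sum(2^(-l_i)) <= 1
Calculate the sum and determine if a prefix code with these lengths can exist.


Sum = 2^(-2) + 2^(-4) + 2^(-6) + 2^(-8)
    = 0.25 + 0.0625 + 0.015625 + 0.00390625
    = 85/256 = 0.33203125
Since 0.33203125 <= 1, Kraft's inequality IS satisfied.
A prefix code with these lengths CAN exist.

Kraft sum = 0.33203125. Satisfied.


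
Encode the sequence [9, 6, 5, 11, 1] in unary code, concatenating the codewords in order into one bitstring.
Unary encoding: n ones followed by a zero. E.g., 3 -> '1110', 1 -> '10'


Encode each number as n ones followed by a terminating 0:
  9 -> 1111111110 (10 bits)
  6 -> 1111110 (7 bits)
  5 -> 111110 (6 bits)
  11 -> 111111111110 (12 bits)
  1 -> 10 (2 bits)
Total length = 10 + 7 + 6 + 12 + 2 = 37 bits.

Unary([9, 6, 5, 11, 1]) = 1111111110111111011111011111111111010 (37 bits)


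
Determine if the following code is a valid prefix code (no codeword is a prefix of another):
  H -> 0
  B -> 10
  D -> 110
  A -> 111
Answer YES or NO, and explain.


Checking each pair (does one codeword prefix another?):
  H='0' vs B='10': no prefix
  H='0' vs D='110': no prefix
  H='0' vs A='111': no prefix
  B='10' vs H='0': no prefix
  B='10' vs D='110': no prefix
  B='10' vs A='111': no prefix
  D='110' vs H='0': no prefix
  D='110' vs B='10': no prefix
  D='110' vs A='111': no prefix
  A='111' vs H='0': no prefix
  A='111' vs B='10': no prefix
  A='111' vs D='110': no prefix
No violation found over all pairs.

YES -- this is a valid prefix code. No codeword is a prefix of any other codeword.


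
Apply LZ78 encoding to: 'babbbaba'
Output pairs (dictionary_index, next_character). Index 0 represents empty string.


LZ78 encoding steps:
Dictionary: {0: ''}
Step 1: w='' (idx 0), next='b' -> output (0, 'b'), add 'b' as idx 1
Step 2: w='' (idx 0), next='a' -> output (0, 'a'), add 'a' as idx 2
Step 3: w='b' (idx 1), next='b' -> output (1, 'b'), add 'bb' as idx 3
Step 4: w='b' (idx 1), next='a' -> output (1, 'a'), add 'ba' as idx 4
Step 5: w='ba' (idx 4), end of input -> output (4, '')


Encoded: [(0, 'b'), (0, 'a'), (1, 'b'), (1, 'a'), (4, '')]


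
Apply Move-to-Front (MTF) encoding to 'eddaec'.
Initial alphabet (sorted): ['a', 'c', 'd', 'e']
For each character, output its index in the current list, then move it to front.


MTF encoding:
'e': index 3 in ['a', 'c', 'd', 'e'] -> ['e', 'a', 'c', 'd']
'd': index 3 in ['e', 'a', 'c', 'd'] -> ['d', 'e', 'a', 'c']
'd': index 0 in ['d', 'e', 'a', 'c'] -> ['d', 'e', 'a', 'c']
'a': index 2 in ['d', 'e', 'a', 'c'] -> ['a', 'd', 'e', 'c']
'e': index 2 in ['a', 'd', 'e', 'c'] -> ['e', 'a', 'd', 'c']
'c': index 3 in ['e', 'a', 'd', 'c'] -> ['c', 'e', 'a', 'd']


Output: [3, 3, 0, 2, 2, 3]


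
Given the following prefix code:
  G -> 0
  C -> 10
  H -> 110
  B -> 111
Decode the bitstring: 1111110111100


Decoding step by step:
Bits 111 -> B
Bits 111 -> B
Bits 0 -> G
Bits 111 -> B
Bits 10 -> C
Bits 0 -> G


Decoded message: BBGBCG


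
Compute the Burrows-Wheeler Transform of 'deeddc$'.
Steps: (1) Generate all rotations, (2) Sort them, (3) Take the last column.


Rotations (sorted):
  0: $deeddc -> last char: c
  1: c$deedd -> last char: d
  2: dc$deed -> last char: d
  3: ddc$dee -> last char: e
  4: deeddc$ -> last char: $
  5: eddc$de -> last char: e
  6: eeddc$d -> last char: d


BWT = cdde$ed


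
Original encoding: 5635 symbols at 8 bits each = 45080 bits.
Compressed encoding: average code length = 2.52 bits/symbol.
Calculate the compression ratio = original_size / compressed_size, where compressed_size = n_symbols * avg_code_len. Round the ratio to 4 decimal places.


original_size = n_symbols * orig_bits = 5635 * 8 = 45080 bits
compressed_size = n_symbols * avg_code_len = 5635 * 2.52 = 14200.2 bits
ratio = original_size / compressed_size = 45080 / 14200.2 = 3.1746

Compression ratio = 3.1746


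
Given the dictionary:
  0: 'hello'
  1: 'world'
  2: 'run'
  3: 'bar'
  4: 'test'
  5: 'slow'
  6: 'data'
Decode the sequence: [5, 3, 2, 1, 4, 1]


Look up each index in the dictionary:
  5 -> 'slow'
  3 -> 'bar'
  2 -> 'run'
  1 -> 'world'
  4 -> 'test'
  1 -> 'world'

Decoded: "slow bar run world test world"


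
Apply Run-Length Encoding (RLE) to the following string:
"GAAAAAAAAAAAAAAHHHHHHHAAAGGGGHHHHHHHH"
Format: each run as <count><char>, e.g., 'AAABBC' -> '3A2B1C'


Scanning runs left to right:
  i=0: run of 'G' x 1 -> '1G'
  i=1: run of 'A' x 14 -> '14A'
  i=15: run of 'H' x 7 -> '7H'
  i=22: run of 'A' x 3 -> '3A'
  i=25: run of 'G' x 4 -> '4G'
  i=29: run of 'H' x 8 -> '8H'

RLE = 1G14A7H3A4G8H


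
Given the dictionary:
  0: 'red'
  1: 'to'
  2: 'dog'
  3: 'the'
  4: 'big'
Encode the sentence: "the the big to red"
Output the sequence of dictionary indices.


Look up each word in the dictionary:
  'the' -> 3
  'the' -> 3
  'big' -> 4
  'to' -> 1
  'red' -> 0

Encoded: [3, 3, 4, 1, 0]


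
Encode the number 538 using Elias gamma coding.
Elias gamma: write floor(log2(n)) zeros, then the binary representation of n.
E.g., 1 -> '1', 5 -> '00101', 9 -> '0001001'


num_bits = floor(log2(538)) + 1 = 10
leading_zeros = num_bits - 1 = 9
binary(538) = 1000011010

Elias gamma(538) = '000000000' + '1000011010' = 0000000001000011010 (19 bits)


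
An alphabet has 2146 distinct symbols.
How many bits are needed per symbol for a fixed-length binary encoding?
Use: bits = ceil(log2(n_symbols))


log2(2146) = 11.0674
Bracket: 2^11 = 2048 < 2146 <= 2^12 = 4096
So ceil(log2(2146)) = 12

bits = ceil(log2(2146)) = ceil(11.0674) = 12 bits


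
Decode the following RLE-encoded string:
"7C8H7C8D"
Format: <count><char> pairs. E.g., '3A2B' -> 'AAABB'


Expanding each <count><char> pair:
  7C -> 'CCCCCCC'
  8H -> 'HHHHHHHH'
  7C -> 'CCCCCCC'
  8D -> 'DDDDDDDD'

Decoded = CCCCCCCHHHHHHHHCCCCCCCDDDDDDDD


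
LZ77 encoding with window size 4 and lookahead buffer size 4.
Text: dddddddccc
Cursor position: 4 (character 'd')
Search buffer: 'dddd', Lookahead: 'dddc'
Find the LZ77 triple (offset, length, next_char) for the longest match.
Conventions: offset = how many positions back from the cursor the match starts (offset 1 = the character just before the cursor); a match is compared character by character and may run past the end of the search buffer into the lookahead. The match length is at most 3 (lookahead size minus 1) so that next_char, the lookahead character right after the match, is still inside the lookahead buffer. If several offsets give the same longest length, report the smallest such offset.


Try each offset into the search buffer:
  offset=1 (pos 3, char 'd'): match length 3
  offset=2 (pos 2, char 'd'): match length 3
  offset=3 (pos 1, char 'd'): match length 3
  offset=4 (pos 0, char 'd'): match length 3
Longest match has length 3, found at offsets 1, 2, 3, 4; take the smallest, offset 1.
next_char = character at position 4 + 3 = 7 -> 'c'

Best match: offset=1, length=3 (matching 'ddd' starting at position 3)
LZ77 triple: (1, 3, 'c')


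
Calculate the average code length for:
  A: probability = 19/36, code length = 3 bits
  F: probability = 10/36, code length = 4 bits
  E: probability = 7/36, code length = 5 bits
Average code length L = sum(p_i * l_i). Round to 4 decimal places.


Weighted contributions p_i * l_i:
  A: (19/36) * 3 = 57/36
  F: (10/36) * 4 = 40/36
  E: (7/36) * 5 = 35/36
Sum = (57 + 40 + 35)/36 = 132/36

L = 132/36 = 3.6667 bits/symbol


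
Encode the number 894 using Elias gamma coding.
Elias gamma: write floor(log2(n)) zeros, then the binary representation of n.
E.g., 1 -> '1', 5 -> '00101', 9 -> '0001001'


num_bits = floor(log2(894)) + 1 = 10
leading_zeros = num_bits - 1 = 9
binary(894) = 1101111110

Elias gamma(894) = '000000000' + '1101111110' = 0000000001101111110 (19 bits)


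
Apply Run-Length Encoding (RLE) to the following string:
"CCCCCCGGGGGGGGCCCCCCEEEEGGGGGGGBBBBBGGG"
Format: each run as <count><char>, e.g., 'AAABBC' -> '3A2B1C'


Scanning runs left to right:
  i=0: run of 'C' x 6 -> '6C'
  i=6: run of 'G' x 8 -> '8G'
  i=14: run of 'C' x 6 -> '6C'
  i=20: run of 'E' x 4 -> '4E'
  i=24: run of 'G' x 7 -> '7G'
  i=31: run of 'B' x 5 -> '5B'
  i=36: run of 'G' x 3 -> '3G'

RLE = 6C8G6C4E7G5B3G


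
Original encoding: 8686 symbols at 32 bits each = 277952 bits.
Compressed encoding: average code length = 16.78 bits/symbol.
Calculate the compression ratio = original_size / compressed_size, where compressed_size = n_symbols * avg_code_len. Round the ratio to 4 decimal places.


original_size = n_symbols * orig_bits = 8686 * 32 = 277952 bits
compressed_size = n_symbols * avg_code_len = 8686 * 16.78 = 145751.08 bits
ratio = original_size / compressed_size = 277952 / 145751.08 = 1.907

Compression ratio = 1.907


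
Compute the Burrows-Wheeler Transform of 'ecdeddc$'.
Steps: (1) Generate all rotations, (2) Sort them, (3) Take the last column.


Rotations (sorted):
  0: $ecdeddc -> last char: c
  1: c$ecdedd -> last char: d
  2: cdeddc$e -> last char: e
  3: dc$ecded -> last char: d
  4: ddc$ecde -> last char: e
  5: deddc$ec -> last char: c
  6: ecdeddc$ -> last char: $
  7: eddc$ecd -> last char: d


BWT = cdedec$d


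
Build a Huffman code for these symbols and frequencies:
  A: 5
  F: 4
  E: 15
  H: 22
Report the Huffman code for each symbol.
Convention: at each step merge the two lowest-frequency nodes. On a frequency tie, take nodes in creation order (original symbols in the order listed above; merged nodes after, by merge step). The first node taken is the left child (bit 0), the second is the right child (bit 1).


Huffman tree construction:
Step 1: Merge F(4) + A(5) = 9
Step 2: Merge (F+A)(9) + E(15) = 24
Step 3: Merge H(22) + ((F+A)+E)(24) = 46
Read each symbol's code off the tree from the root (left child = 0, right child = 1).

Codes:
  A: 101 (length 3)
  F: 100 (length 3)
  E: 11 (length 2)
  H: 0 (length 1)
Average code length: 79/46 = 1.7174 bits/symbol


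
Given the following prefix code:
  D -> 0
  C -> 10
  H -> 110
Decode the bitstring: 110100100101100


Decoding step by step:
Bits 110 -> H
Bits 10 -> C
Bits 0 -> D
Bits 10 -> C
Bits 0 -> D
Bits 10 -> C
Bits 110 -> H
Bits 0 -> D


Decoded message: HCDCDCHD


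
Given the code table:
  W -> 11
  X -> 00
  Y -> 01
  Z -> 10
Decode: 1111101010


Decoding:
11 -> W
11 -> W
10 -> Z
10 -> Z
10 -> Z


Result: WWZZZ


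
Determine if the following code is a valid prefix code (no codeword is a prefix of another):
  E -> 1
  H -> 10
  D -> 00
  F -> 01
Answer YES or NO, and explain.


Checking each pair (does one codeword prefix another?):
  E='1' vs H='10': prefix -- VIOLATION

NO -- this is NOT a valid prefix code. E (1) is a prefix of H (10).


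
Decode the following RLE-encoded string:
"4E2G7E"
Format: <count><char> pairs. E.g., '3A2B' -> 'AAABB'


Expanding each <count><char> pair:
  4E -> 'EEEE'
  2G -> 'GG'
  7E -> 'EEEEEEE'

Decoded = EEEEGGEEEEEEE


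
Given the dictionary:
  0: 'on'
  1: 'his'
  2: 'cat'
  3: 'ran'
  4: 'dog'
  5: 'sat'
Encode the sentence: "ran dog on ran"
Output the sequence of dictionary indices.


Look up each word in the dictionary:
  'ran' -> 3
  'dog' -> 4
  'on' -> 0
  'ran' -> 3

Encoded: [3, 4, 0, 3]


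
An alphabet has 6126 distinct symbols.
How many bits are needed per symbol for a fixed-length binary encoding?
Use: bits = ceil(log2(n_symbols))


log2(6126) = 12.5807
Bracket: 2^12 = 4096 < 6126 <= 2^13 = 8192
So ceil(log2(6126)) = 13

bits = ceil(log2(6126)) = ceil(12.5807) = 13 bits


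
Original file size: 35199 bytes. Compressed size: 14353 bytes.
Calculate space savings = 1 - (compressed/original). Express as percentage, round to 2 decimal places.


ratio = compressed/original = 14353/35199 = 0.407767
savings = 1 - ratio = 1 - 0.407767 = 0.592233
as a percentage: 0.592233 * 100 = 59.22%

Space savings = 1 - 14353/35199 = 59.22%


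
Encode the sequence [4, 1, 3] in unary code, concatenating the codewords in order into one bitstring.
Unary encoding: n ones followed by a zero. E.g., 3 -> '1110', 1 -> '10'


Encode each number as n ones followed by a terminating 0:
  4 -> 11110 (5 bits)
  1 -> 10 (2 bits)
  3 -> 1110 (4 bits)
Total length = 5 + 2 + 4 = 11 bits.

Unary([4, 1, 3]) = 11110101110 (11 bits)


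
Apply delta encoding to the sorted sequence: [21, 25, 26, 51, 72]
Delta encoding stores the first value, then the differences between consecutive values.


First value: 21
Deltas:
  25 - 21 = 4
  26 - 25 = 1
  51 - 26 = 25
  72 - 51 = 21


Delta encoded: [21, 4, 1, 25, 21]


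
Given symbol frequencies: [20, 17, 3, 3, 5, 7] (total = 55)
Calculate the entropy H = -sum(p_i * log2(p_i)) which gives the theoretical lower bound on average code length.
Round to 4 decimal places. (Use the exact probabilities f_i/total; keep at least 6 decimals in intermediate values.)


Per-symbol terms -p_i * log2(p_i) with p_i = f_i/55:
  p = 20/55 = 0.363636: log2(p) = -1.459432, -p*log2(p) = 0.530702
  p = 17/55 = 0.309091: log2(p) = -1.693897, -p*log2(p) = 0.523568
  p = 3/55 = 0.054545: log2(p) = -4.196397, -p*log2(p) = 0.228894
  p = 3/55 = 0.054545: log2(p) = -4.196397, -p*log2(p) = 0.228894
  p = 5/55 = 0.090909: log2(p) = -3.459432, -p*log2(p) = 0.314494
  p = 7/55 = 0.127273: log2(p) = -2.974005, -p*log2(p) = 0.378510
H = 0.530702 + 0.523568 + 0.228894 + 0.228894 + 0.314494 + 0.378510 = 2.205062

H = 2.2051 bits/symbol


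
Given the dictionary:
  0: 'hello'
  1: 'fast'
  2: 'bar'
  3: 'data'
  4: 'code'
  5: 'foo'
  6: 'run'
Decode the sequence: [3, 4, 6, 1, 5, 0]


Look up each index in the dictionary:
  3 -> 'data'
  4 -> 'code'
  6 -> 'run'
  1 -> 'fast'
  5 -> 'foo'
  0 -> 'hello'

Decoded: "data code run fast foo hello"


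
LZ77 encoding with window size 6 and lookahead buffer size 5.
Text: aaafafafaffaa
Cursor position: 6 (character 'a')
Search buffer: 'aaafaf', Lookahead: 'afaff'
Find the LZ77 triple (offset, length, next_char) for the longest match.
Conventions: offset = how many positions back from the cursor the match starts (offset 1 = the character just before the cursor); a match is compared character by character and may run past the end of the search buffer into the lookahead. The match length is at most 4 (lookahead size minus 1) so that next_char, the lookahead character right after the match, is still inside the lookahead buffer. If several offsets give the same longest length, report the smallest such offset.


Try each offset into the search buffer:
  offset=1 (pos 5, char 'f'): match length 0
  offset=2 (pos 4, char 'a'): match length 4
  offset=3 (pos 3, char 'f'): match length 0
  offset=4 (pos 2, char 'a'): match length 4
  offset=5 (pos 1, char 'a'): match length 1
  offset=6 (pos 0, char 'a'): match length 1
Longest match has length 4, found at offsets 2, 4; take the smallest, offset 2.
next_char = character at position 6 + 4 = 10 -> 'f'

Best match: offset=2, length=4 (matching 'afaf' starting at position 4)
LZ77 triple: (2, 4, 'f')


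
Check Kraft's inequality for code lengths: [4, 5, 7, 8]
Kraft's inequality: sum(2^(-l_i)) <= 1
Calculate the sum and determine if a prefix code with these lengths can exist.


Sum = 2^(-4) + 2^(-5) + 2^(-7) + 2^(-8)
    = 0.0625 + 0.03125 + 0.0078125 + 0.00390625
    = 27/256 = 0.10546875
Since 0.10546875 <= 1, Kraft's inequality IS satisfied.
A prefix code with these lengths CAN exist.

Kraft sum = 0.10546875. Satisfied.


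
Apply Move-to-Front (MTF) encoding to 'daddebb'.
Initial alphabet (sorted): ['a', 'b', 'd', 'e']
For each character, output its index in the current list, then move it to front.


MTF encoding:
'd': index 2 in ['a', 'b', 'd', 'e'] -> ['d', 'a', 'b', 'e']
'a': index 1 in ['d', 'a', 'b', 'e'] -> ['a', 'd', 'b', 'e']
'd': index 1 in ['a', 'd', 'b', 'e'] -> ['d', 'a', 'b', 'e']
'd': index 0 in ['d', 'a', 'b', 'e'] -> ['d', 'a', 'b', 'e']
'e': index 3 in ['d', 'a', 'b', 'e'] -> ['e', 'd', 'a', 'b']
'b': index 3 in ['e', 'd', 'a', 'b'] -> ['b', 'e', 'd', 'a']
'b': index 0 in ['b', 'e', 'd', 'a'] -> ['b', 'e', 'd', 'a']


Output: [2, 1, 1, 0, 3, 3, 0]


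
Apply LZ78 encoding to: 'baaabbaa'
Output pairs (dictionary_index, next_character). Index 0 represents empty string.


LZ78 encoding steps:
Dictionary: {0: ''}
Step 1: w='' (idx 0), next='b' -> output (0, 'b'), add 'b' as idx 1
Step 2: w='' (idx 0), next='a' -> output (0, 'a'), add 'a' as idx 2
Step 3: w='a' (idx 2), next='a' -> output (2, 'a'), add 'aa' as idx 3
Step 4: w='b' (idx 1), next='b' -> output (1, 'b'), add 'bb' as idx 4
Step 5: w='aa' (idx 3), end of input -> output (3, '')


Encoded: [(0, 'b'), (0, 'a'), (2, 'a'), (1, 'b'), (3, '')]


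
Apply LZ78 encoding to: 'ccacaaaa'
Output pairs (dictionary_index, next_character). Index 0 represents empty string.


LZ78 encoding steps:
Dictionary: {0: ''}
Step 1: w='' (idx 0), next='c' -> output (0, 'c'), add 'c' as idx 1
Step 2: w='c' (idx 1), next='a' -> output (1, 'a'), add 'ca' as idx 2
Step 3: w='ca' (idx 2), next='a' -> output (2, 'a'), add 'caa' as idx 3
Step 4: w='' (idx 0), next='a' -> output (0, 'a'), add 'a' as idx 4
Step 5: w='a' (idx 4), end of input -> output (4, '')


Encoded: [(0, 'c'), (1, 'a'), (2, 'a'), (0, 'a'), (4, '')]


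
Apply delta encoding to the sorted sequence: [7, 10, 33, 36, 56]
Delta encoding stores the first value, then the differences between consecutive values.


First value: 7
Deltas:
  10 - 7 = 3
  33 - 10 = 23
  36 - 33 = 3
  56 - 36 = 20


Delta encoded: [7, 3, 23, 3, 20]


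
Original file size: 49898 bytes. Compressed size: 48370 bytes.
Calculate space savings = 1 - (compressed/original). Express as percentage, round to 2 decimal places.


ratio = compressed/original = 48370/49898 = 0.969378
savings = 1 - ratio = 1 - 0.969378 = 0.030622
as a percentage: 0.030622 * 100 = 3.06%

Space savings = 1 - 48370/49898 = 3.06%


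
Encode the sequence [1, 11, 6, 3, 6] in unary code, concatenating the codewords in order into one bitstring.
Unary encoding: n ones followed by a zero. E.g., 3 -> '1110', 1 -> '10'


Encode each number as n ones followed by a terminating 0:
  1 -> 10 (2 bits)
  11 -> 111111111110 (12 bits)
  6 -> 1111110 (7 bits)
  3 -> 1110 (4 bits)
  6 -> 1111110 (7 bits)
Total length = 2 + 12 + 7 + 4 + 7 = 32 bits.

Unary([1, 11, 6, 3, 6]) = 10111111111110111111011101111110 (32 bits)


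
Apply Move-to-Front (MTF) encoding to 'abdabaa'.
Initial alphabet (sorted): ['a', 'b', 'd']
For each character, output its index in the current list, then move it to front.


MTF encoding:
'a': index 0 in ['a', 'b', 'd'] -> ['a', 'b', 'd']
'b': index 1 in ['a', 'b', 'd'] -> ['b', 'a', 'd']
'd': index 2 in ['b', 'a', 'd'] -> ['d', 'b', 'a']
'a': index 2 in ['d', 'b', 'a'] -> ['a', 'd', 'b']
'b': index 2 in ['a', 'd', 'b'] -> ['b', 'a', 'd']
'a': index 1 in ['b', 'a', 'd'] -> ['a', 'b', 'd']
'a': index 0 in ['a', 'b', 'd'] -> ['a', 'b', 'd']


Output: [0, 1, 2, 2, 2, 1, 0]


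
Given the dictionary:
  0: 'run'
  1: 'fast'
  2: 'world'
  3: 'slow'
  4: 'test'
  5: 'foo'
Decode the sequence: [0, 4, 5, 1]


Look up each index in the dictionary:
  0 -> 'run'
  4 -> 'test'
  5 -> 'foo'
  1 -> 'fast'

Decoded: "run test foo fast"


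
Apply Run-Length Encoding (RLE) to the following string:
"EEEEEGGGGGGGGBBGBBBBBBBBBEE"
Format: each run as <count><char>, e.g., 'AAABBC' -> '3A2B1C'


Scanning runs left to right:
  i=0: run of 'E' x 5 -> '5E'
  i=5: run of 'G' x 8 -> '8G'
  i=13: run of 'B' x 2 -> '2B'
  i=15: run of 'G' x 1 -> '1G'
  i=16: run of 'B' x 9 -> '9B'
  i=25: run of 'E' x 2 -> '2E'

RLE = 5E8G2B1G9B2E


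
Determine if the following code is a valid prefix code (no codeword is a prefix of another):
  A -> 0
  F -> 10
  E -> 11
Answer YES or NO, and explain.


Checking each pair (does one codeword prefix another?):
  A='0' vs F='10': no prefix
  A='0' vs E='11': no prefix
  F='10' vs A='0': no prefix
  F='10' vs E='11': no prefix
  E='11' vs A='0': no prefix
  E='11' vs F='10': no prefix
No violation found over all pairs.

YES -- this is a valid prefix code. No codeword is a prefix of any other codeword.


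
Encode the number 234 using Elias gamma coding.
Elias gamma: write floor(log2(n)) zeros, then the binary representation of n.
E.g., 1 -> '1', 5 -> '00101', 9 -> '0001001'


num_bits = floor(log2(234)) + 1 = 8
leading_zeros = num_bits - 1 = 7
binary(234) = 11101010

Elias gamma(234) = '0000000' + '11101010' = 000000011101010 (15 bits)


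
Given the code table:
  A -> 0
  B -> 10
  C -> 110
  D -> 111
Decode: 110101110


Decoding:
110 -> C
10 -> B
111 -> D
0 -> A


Result: CBDA


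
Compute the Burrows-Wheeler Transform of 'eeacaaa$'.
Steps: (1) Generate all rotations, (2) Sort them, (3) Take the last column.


Rotations (sorted):
  0: $eeacaaa -> last char: a
  1: a$eeacaa -> last char: a
  2: aa$eeaca -> last char: a
  3: aaa$eeac -> last char: c
  4: acaaa$ee -> last char: e
  5: caaa$eea -> last char: a
  6: eacaaa$e -> last char: e
  7: eeacaaa$ -> last char: $


BWT = aaaceae$


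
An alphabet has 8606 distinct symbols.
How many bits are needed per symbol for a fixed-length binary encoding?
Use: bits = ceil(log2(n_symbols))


log2(8606) = 13.0711
Bracket: 2^13 = 8192 < 8606 <= 2^14 = 16384
So ceil(log2(8606)) = 14

bits = ceil(log2(8606)) = ceil(13.0711) = 14 bits


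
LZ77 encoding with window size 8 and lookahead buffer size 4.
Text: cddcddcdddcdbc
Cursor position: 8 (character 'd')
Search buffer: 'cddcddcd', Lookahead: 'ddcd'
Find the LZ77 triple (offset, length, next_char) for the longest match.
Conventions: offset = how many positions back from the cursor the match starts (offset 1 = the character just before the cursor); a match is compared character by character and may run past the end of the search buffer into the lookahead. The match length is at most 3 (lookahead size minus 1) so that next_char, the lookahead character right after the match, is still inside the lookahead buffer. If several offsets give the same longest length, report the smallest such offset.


Try each offset into the search buffer:
  offset=1 (pos 7, char 'd'): match length 2
  offset=2 (pos 6, char 'c'): match length 0
  offset=3 (pos 5, char 'd'): match length 1
  offset=4 (pos 4, char 'd'): match length 3
  offset=5 (pos 3, char 'c'): match length 0
  offset=6 (pos 2, char 'd'): match length 1
  offset=7 (pos 1, char 'd'): match length 3
  offset=8 (pos 0, char 'c'): match length 0
Longest match has length 3, found at offsets 4, 7; take the smallest, offset 4.
next_char = character at position 8 + 3 = 11 -> 'd'

Best match: offset=4, length=3 (matching 'ddc' starting at position 4)
LZ77 triple: (4, 3, 'd')


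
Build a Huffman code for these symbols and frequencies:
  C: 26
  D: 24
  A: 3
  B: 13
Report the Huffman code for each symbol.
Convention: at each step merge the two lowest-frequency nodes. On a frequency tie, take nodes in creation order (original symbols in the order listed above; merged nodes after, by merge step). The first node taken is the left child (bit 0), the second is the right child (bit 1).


Huffman tree construction:
Step 1: Merge A(3) + B(13) = 16
Step 2: Merge (A+B)(16) + D(24) = 40
Step 3: Merge C(26) + ((A+B)+D)(40) = 66
Read each symbol's code off the tree from the root (left child = 0, right child = 1).

Codes:
  C: 0 (length 1)
  D: 11 (length 2)
  A: 100 (length 3)
  B: 101 (length 3)
Average code length: 122/66 = 1.8485 bits/symbol


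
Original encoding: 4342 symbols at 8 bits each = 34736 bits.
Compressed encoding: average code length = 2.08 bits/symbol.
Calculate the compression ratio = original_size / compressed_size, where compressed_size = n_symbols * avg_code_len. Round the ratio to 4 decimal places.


original_size = n_symbols * orig_bits = 4342 * 8 = 34736 bits
compressed_size = n_symbols * avg_code_len = 4342 * 2.08 = 9031.36 bits
ratio = original_size / compressed_size = 34736 / 9031.36 = 3.8462

Compression ratio = 3.8462


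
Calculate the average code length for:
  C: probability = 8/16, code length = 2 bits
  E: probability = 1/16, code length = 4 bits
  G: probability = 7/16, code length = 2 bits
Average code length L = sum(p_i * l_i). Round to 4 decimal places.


Weighted contributions p_i * l_i:
  C: (8/16) * 2 = 16/16
  E: (1/16) * 4 = 4/16
  G: (7/16) * 2 = 14/16
Sum = (16 + 4 + 14)/16 = 34/16

L = 34/16 = 2.1250 bits/symbol


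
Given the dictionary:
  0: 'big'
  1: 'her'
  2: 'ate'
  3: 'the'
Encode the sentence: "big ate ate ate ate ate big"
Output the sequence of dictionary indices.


Look up each word in the dictionary:
  'big' -> 0
  'ate' -> 2
  'ate' -> 2
  'ate' -> 2
  'ate' -> 2
  'ate' -> 2
  'big' -> 0

Encoded: [0, 2, 2, 2, 2, 2, 0]


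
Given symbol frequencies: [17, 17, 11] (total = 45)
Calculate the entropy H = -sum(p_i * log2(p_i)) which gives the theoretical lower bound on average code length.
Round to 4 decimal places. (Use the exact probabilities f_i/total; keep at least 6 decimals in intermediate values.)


Per-symbol terms -p_i * log2(p_i) with p_i = f_i/45:
  p = 17/45 = 0.377778: log2(p) = -1.404390, -p*log2(p) = 0.530547
  p = 17/45 = 0.377778: log2(p) = -1.404390, -p*log2(p) = 0.530547
  p = 11/45 = 0.244444: log2(p) = -2.032421, -p*log2(p) = 0.496814
H = 0.530547 + 0.530547 + 0.496814 = 1.557908

H = 1.5579 bits/symbol


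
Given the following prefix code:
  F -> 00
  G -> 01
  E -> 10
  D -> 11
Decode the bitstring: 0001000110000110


Decoding step by step:
Bits 00 -> F
Bits 01 -> G
Bits 00 -> F
Bits 01 -> G
Bits 10 -> E
Bits 00 -> F
Bits 01 -> G
Bits 10 -> E


Decoded message: FGFGEFGE


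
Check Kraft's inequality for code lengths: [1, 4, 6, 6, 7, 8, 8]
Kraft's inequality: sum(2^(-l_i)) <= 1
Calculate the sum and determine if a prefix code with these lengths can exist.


Sum = 2^(-1) + 2^(-4) + 2^(-6) + 2^(-6) + 2^(-7) + 2^(-8) + 2^(-8)
    = 0.5 + 0.0625 + 0.015625 + 0.015625 + 0.0078125 + 0.00390625 + 0.00390625
    = 156/256 = 0.609375
Since 0.609375 <= 1, Kraft's inequality IS satisfied.
A prefix code with these lengths CAN exist.

Kraft sum = 0.609375. Satisfied.


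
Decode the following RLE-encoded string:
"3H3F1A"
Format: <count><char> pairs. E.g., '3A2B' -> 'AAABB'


Expanding each <count><char> pair:
  3H -> 'HHH'
  3F -> 'FFF'
  1A -> 'A'

Decoded = HHHFFFA
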